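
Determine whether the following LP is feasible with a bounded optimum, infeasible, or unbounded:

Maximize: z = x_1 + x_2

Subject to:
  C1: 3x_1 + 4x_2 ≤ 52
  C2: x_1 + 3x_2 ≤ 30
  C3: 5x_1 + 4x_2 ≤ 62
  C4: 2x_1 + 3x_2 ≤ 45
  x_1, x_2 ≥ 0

Feasible with a bounded optimal solution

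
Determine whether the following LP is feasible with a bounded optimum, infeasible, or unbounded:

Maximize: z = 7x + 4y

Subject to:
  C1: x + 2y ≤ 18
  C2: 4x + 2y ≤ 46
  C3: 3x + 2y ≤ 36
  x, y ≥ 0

Feasible with a bounded optimal solution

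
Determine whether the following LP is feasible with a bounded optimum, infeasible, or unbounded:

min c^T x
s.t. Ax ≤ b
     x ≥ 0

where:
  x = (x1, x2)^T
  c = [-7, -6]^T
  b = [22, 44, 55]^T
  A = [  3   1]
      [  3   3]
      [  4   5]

Feasible with a bounded optimal solution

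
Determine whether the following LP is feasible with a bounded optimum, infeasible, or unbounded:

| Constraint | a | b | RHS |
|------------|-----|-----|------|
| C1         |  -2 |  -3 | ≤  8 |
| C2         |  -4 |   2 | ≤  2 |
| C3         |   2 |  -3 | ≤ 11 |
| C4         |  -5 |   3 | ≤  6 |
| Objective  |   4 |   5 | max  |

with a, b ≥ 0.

Unbounded (objective can increase without bound)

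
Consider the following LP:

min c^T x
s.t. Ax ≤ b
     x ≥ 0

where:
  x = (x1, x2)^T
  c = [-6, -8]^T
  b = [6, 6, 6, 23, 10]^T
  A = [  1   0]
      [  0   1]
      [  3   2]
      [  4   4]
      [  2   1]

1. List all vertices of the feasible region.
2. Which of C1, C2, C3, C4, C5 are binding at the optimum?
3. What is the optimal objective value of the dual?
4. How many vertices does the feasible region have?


1. (0, 0), (2, 0), (0, 3)
2. C3
3. -24
4. 3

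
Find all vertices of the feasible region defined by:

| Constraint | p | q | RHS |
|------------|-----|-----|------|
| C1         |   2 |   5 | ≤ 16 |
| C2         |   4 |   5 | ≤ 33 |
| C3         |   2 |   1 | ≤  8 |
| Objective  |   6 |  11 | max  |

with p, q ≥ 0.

(0, 0), (4, 0), (3, 2), (0, 3.2)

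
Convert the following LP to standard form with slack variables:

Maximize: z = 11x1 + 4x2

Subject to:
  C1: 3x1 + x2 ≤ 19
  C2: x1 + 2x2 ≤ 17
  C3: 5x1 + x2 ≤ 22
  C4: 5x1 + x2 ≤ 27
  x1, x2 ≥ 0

max z = 11x1 + 4x2

s.t.
  3x1 + x2 + s1 = 19
  x1 + 2x2 + s2 = 17
  5x1 + x2 + s3 = 22
  5x1 + x2 + s4 = 27
  x1, x2, s1, s2, s3, s4 ≥ 0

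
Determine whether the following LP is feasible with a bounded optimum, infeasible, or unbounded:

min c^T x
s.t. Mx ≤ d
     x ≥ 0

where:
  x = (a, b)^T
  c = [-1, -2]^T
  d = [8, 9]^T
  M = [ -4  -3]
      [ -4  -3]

Unbounded (objective can decrease without bound)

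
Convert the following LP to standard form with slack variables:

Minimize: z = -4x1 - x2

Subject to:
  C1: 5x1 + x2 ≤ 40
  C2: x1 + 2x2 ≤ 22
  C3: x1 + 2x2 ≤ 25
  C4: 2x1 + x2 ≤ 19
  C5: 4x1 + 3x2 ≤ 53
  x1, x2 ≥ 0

min z = -4x1 - x2

s.t.
  5x1 + x2 + s1 = 40
  x1 + 2x2 + s2 = 22
  x1 + 2x2 + s3 = 25
  2x1 + x2 + s4 = 19
  4x1 + 3x2 + s5 = 53
  x1, x2, s1, s2, s3, s4, s5 ≥ 0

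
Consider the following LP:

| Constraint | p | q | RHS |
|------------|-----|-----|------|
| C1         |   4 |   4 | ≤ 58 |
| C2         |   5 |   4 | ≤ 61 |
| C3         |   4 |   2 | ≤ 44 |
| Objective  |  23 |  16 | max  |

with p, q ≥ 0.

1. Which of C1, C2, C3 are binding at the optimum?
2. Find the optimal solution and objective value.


1. C2, C3
2. p = 9, q = 4, z = 271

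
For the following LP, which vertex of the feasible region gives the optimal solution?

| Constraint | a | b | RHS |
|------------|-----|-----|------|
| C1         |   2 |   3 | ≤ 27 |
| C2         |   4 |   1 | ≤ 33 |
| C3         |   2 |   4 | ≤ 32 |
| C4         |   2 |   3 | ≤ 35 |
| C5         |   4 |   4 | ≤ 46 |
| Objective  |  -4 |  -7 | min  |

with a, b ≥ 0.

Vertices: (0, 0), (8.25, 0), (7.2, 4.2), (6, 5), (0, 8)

Evaluate the objective at each vertex of the feasible region:
  z(0, 0) = 0
  z(8.25, 0) = -33
  z(7.2, 4.2) = -58.2
  z(6, 5) = -59  ←
  z(0, 8) = -56
The minimum is at a = 6, b = 5.

(6, 5)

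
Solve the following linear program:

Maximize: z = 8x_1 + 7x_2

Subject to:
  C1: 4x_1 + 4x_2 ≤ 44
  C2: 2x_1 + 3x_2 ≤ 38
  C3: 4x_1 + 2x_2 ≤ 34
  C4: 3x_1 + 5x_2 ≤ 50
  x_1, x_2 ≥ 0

Evaluate the objective at each vertex of the feasible region:
  z(0, 0) = 0
  z(8.5, 0) = 68
  z(6, 5) = 83  ←
  z(2.5, 8.5) = 79.5
  z(0, 10) = 70
The maximum is at x_1 = 6, x_2 = 5.

x_1 = 6, x_2 = 5, z = 83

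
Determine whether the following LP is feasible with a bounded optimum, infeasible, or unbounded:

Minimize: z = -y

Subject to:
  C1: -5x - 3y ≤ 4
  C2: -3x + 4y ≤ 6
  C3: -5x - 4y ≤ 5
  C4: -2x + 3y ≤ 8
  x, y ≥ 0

Unbounded (objective can decrease without bound)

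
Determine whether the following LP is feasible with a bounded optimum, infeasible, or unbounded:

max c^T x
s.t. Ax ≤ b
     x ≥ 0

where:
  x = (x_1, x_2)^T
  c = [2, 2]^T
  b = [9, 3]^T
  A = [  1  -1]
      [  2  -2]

Unbounded (objective can increase without bound)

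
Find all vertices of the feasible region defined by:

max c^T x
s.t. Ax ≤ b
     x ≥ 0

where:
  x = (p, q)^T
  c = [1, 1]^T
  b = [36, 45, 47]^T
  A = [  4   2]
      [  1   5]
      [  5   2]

(0, 0), (9, 0), (5, 8), (0, 9)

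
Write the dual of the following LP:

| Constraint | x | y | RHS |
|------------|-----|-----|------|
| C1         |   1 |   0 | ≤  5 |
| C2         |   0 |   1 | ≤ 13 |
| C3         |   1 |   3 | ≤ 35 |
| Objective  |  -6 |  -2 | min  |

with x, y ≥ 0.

Primal min cᵀx s.t. Ax ≤ b, x ≥ 0  →  Dual max −bᵀy s.t. Aᵀy ≥ −c, y ≥ 0.

Maximize: z = -5y1 - 13y2 - 35y3

Subject to:
  y1 + y3 ≥ 6
  y2 + 3y3 ≥ 2
  y1, y2, y3 ≥ 0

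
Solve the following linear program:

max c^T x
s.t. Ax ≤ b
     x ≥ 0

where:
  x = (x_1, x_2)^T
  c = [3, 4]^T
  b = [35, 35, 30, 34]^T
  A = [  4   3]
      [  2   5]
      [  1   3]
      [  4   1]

Evaluate the objective at each vertex of the feasible region:
  z(0, 0) = 0
  z(8.5, 0) = 25.5
  z(8.375, 0.5) = 27.12
  z(5, 5) = 35  ←
  z(0, 7) = 28
The maximum is at x_1 = 5, x_2 = 5.

x_1 = 5, x_2 = 5, z = 35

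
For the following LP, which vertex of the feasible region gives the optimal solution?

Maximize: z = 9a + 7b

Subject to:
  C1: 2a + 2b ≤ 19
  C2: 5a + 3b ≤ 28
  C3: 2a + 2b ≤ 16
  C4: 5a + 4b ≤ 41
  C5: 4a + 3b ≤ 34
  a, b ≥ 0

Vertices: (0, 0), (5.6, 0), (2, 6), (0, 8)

Evaluate the objective at each vertex of the feasible region:
  z(0, 0) = 0
  z(5.6, 0) = 50.4
  z(2, 6) = 60  ←
  z(0, 8) = 56
The maximum is at a = 2, b = 6.

(2, 6)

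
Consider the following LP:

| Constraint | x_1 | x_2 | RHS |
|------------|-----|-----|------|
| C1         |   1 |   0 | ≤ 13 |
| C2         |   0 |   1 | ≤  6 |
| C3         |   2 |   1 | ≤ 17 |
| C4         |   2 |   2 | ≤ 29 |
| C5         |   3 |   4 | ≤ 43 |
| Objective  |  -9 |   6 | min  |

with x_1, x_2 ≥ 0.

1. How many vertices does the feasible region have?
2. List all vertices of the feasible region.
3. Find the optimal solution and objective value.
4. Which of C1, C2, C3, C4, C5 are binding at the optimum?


1. 4
2. (0, 0), (8.5, 0), (5.5, 6), (0, 6)
3. x_1 = 8.5, x_2 = 0, z = -76.5
4. C3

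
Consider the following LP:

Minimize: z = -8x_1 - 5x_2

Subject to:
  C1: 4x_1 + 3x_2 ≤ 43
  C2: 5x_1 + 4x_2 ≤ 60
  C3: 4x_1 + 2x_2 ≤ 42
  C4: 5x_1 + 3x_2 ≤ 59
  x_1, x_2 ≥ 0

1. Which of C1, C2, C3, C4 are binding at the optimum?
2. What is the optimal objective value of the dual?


1. C1, C3
2. -85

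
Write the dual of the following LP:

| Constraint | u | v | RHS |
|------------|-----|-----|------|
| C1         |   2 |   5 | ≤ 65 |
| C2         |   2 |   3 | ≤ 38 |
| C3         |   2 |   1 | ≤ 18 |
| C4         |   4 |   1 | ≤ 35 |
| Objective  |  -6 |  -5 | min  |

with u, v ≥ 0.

Primal min cᵀx s.t. Ax ≤ b, x ≥ 0  →  Dual max −bᵀy s.t. Aᵀy ≥ −c, y ≥ 0.

Maximize: z = -65y1 - 38y2 - 18y3 - 35y4

Subject to:
  2y1 + 2y2 + 2y3 + 4y4 ≥ 6
  5y1 + 3y2 + y3 + y4 ≥ 5
  y1, y2, y3, y4 ≥ 0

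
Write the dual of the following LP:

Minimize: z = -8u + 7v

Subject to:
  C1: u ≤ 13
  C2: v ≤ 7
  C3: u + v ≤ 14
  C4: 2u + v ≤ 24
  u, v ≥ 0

Primal min cᵀx s.t. Ax ≤ b, x ≥ 0  →  Dual max −bᵀy s.t. Aᵀy ≥ −c, y ≥ 0.

Maximize: z = -13y1 - 7y2 - 14y3 - 24y4

Subject to:
  y1 + y3 + 2y4 ≥ 8
  y2 + y3 + y4 ≥ -7
  y1, y2, y3, y4 ≥ 0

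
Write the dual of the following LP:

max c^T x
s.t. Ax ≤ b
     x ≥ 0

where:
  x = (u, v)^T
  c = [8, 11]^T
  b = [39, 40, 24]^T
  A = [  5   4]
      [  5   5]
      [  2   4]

Primal max cᵀx s.t. Ax ≤ b, x ≥ 0  →  Dual min bᵀy s.t. Aᵀy ≥ c, y ≥ 0.

Minimize: z = 39y1 + 40y2 + 24y3

Subject to:
  5y1 + 5y2 + 2y3 ≥ 8
  4y1 + 5y2 + 4y3 ≥ 11
  y1, y2, y3 ≥ 0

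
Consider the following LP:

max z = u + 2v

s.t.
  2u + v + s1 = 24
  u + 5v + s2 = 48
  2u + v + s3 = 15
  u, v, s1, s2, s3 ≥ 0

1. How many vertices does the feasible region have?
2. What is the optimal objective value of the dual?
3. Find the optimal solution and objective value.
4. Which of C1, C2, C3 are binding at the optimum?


1. 4
2. 21
3. u = 3, v = 9, z = 21
4. C2, C3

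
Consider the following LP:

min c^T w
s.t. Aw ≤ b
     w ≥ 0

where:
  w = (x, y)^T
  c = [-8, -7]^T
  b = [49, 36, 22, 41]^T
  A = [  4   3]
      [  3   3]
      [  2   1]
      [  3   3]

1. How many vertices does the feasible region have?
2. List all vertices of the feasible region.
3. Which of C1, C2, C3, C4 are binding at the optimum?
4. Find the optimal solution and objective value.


1. 4
2. (0, 0), (11, 0), (10, 2), (0, 12)
3. C2, C3
4. x = 10, y = 2, z = -94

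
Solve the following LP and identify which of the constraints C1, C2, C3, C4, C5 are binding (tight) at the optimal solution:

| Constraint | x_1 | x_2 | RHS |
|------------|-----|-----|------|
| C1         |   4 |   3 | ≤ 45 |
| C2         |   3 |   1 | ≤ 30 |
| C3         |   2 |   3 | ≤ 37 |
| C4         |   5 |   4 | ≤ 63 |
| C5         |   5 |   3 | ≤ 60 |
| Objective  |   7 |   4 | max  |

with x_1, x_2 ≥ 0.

At x_1 = 9, x_2 = 3, compute slack b - a·x for each constraint:
  C1: 45 − 45 = 0  (binding)
  C2: 30 − 30 = 0  (binding)
  C3: 37 − 27 = 10  (slack)
  C4: 63 − 57 = 6  (slack)
  C5: 60 − 54 = 6  (slack)

Optimal: x_1 = 9, x_2 = 3
Binding: C1, C2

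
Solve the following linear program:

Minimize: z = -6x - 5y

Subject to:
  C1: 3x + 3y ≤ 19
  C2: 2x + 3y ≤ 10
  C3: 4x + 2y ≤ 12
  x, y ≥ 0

Evaluate the objective at each vertex of the feasible region:
  z(0, 0) = 0
  z(3, 0) = -18
  z(2, 2) = -22  ←
  z(0, 3.333) = -16.67
The minimum is at x = 2, y = 2.

x = 2, y = 2, z = -22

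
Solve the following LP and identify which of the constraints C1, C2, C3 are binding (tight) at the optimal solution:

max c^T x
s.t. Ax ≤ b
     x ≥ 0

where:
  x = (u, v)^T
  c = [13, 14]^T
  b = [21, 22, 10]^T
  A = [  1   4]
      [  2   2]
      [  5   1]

At u = 1, v = 5, compute slack b - a·x for each constraint:
  C1: 21 − 21 = 0  (binding)
  C2: 22 − 12 = 10  (slack)
  C3: 10 − 10 = 0  (binding)

Optimal: u = 1, v = 5
Binding: C1, C3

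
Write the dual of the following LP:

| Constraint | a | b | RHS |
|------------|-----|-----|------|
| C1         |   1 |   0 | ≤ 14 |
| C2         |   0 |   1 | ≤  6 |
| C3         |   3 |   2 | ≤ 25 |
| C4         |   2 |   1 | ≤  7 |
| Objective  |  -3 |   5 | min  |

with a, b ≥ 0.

Primal min cᵀx s.t. Ax ≤ b, x ≥ 0  →  Dual max −bᵀy s.t. Aᵀy ≥ −c, y ≥ 0.

Maximize: z = -14y1 - 6y2 - 25y3 - 7y4

Subject to:
  y1 + 3y3 + 2y4 ≥ 3
  y2 + 2y3 + y4 ≥ -5
  y1, y2, y3, y4 ≥ 0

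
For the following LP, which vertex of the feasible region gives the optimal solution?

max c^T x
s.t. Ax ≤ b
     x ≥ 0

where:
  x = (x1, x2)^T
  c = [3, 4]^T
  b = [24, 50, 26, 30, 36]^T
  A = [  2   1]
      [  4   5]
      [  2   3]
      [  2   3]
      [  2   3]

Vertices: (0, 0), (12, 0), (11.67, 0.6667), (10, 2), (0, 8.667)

Evaluate the objective at each vertex of the feasible region:
  z(0, 0) = 0
  z(12, 0) = 36
  z(11.67, 0.6667) = 37.67
  z(10, 2) = 38  ←
  z(0, 8.667) = 34.67
The maximum is at x1 = 10, x2 = 2.

(10, 2)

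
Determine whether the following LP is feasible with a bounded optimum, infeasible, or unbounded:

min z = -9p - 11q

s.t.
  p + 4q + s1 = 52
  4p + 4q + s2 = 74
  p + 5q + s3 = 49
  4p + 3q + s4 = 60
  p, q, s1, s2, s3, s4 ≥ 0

Feasible with a bounded optimal solution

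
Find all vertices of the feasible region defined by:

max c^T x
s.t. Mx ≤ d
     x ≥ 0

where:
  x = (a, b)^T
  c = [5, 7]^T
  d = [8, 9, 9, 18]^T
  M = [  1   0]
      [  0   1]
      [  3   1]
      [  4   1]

(0, 0), (3, 0), (0, 9)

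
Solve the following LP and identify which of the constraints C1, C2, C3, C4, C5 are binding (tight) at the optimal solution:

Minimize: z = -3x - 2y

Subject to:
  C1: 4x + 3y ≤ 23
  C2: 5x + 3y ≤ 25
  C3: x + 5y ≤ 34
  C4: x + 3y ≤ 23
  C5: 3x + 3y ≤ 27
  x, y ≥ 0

At x = 2, y = 5, compute slack b - a·x for each constraint:
  C1: 23 − 23 = 0  (binding)
  C2: 25 − 25 = 0  (binding)
  C3: 34 − 27 = 7  (slack)
  C4: 23 − 17 = 6  (slack)
  C5: 27 − 21 = 6  (slack)

Optimal: x = 2, y = 5
Binding: C1, C2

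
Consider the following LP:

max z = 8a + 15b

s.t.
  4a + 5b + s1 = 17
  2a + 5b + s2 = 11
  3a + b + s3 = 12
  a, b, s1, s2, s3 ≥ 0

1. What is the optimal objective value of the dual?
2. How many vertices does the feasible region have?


1. 39
2. 5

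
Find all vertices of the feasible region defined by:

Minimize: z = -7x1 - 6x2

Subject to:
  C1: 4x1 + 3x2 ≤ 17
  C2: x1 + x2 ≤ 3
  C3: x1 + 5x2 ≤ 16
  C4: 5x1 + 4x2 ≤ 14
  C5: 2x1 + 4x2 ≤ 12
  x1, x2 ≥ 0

(0, 0), (2.8, 0), (2, 1), (0, 3)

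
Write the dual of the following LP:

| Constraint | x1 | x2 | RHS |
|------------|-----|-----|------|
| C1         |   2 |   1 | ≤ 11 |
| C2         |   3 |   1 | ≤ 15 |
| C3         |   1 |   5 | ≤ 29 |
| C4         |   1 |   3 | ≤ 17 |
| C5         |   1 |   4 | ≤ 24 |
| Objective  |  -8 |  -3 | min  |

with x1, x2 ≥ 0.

Primal min cᵀx s.t. Ax ≤ b, x ≥ 0  →  Dual max −bᵀy s.t. Aᵀy ≥ −c, y ≥ 0.

Maximize: z = -11y1 - 15y2 - 29y3 - 17y4 - 24y5

Subject to:
  2y1 + 3y2 + y3 + y4 + y5 ≥ 8
  y1 + y2 + 5y3 + 3y4 + 4y5 ≥ 3
  y1, y2, y3, y4, y5 ≥ 0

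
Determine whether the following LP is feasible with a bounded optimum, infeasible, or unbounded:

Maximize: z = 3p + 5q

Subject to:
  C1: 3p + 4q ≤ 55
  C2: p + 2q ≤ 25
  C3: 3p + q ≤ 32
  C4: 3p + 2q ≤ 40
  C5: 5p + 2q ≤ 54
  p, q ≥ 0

Feasible with a bounded optimal solution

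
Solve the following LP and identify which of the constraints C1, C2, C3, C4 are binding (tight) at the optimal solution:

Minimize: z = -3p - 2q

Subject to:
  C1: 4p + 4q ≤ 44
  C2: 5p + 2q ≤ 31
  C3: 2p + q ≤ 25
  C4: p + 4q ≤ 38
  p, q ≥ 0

At p = 3, q = 8, compute slack b - a·x for each constraint:
  C1: 44 − 44 = 0  (binding)
  C2: 31 − 31 = 0  (binding)
  C3: 25 − 14 = 11  (slack)
  C4: 38 − 35 = 3  (slack)

Optimal: p = 3, q = 8
Binding: C1, C2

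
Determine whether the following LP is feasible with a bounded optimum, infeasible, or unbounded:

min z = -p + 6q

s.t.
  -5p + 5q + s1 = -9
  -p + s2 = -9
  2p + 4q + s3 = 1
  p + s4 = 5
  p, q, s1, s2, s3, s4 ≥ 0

Infeasible (no feasible solution exists)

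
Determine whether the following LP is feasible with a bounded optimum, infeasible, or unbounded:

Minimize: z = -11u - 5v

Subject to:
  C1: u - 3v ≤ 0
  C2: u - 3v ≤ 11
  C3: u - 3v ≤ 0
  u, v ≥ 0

Unbounded (objective can decrease without bound)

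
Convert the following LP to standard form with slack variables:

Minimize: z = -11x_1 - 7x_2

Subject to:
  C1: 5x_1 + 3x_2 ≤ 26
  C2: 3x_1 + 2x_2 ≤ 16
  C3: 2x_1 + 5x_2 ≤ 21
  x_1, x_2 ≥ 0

min z = -11x_1 - 7x_2

s.t.
  5x_1 + 3x_2 + s1 = 26
  3x_1 + 2x_2 + s2 = 16
  2x_1 + 5x_2 + s3 = 21
  x_1, x_2, s1, s2, s3 ≥ 0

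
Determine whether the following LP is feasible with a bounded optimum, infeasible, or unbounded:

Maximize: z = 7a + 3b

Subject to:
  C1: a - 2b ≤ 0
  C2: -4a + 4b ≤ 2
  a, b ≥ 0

Unbounded (objective can increase without bound)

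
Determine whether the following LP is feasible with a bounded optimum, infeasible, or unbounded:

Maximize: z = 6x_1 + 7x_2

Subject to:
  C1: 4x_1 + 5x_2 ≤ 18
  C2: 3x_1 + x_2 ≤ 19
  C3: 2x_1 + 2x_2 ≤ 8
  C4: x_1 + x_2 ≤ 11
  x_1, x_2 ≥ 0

Feasible with a bounded optimal solution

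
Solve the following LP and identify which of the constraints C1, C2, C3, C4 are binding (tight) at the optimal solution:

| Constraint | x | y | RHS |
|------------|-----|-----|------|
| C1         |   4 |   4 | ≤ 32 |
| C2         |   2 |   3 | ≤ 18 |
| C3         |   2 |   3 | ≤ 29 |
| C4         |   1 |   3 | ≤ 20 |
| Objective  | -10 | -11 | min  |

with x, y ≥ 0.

At x = 6, y = 2, compute slack b - a·x for each constraint:
  C1: 32 − 32 = 0  (binding)
  C2: 18 − 18 = 0  (binding)
  C3: 29 − 18 = 11  (slack)
  C4: 20 − 12 = 8  (slack)

Optimal: x = 6, y = 2
Binding: C1, C2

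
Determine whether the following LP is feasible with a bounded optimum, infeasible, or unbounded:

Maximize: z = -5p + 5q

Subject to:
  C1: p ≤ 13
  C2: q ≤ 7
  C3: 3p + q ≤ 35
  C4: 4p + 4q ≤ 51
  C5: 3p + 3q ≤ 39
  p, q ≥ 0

Feasible with a bounded optimal solution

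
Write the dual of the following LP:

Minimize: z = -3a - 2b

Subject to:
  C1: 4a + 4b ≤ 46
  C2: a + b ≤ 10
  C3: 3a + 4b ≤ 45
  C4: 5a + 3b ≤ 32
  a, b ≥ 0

Primal min cᵀx s.t. Ax ≤ b, x ≥ 0  →  Dual max −bᵀy s.t. Aᵀy ≥ −c, y ≥ 0.

Maximize: z = -46y1 - 10y2 - 45y3 - 32y4

Subject to:
  4y1 + y2 + 3y3 + 5y4 ≥ 3
  4y1 + y2 + 4y3 + 3y4 ≥ 2
  y1, y2, y3, y4 ≥ 0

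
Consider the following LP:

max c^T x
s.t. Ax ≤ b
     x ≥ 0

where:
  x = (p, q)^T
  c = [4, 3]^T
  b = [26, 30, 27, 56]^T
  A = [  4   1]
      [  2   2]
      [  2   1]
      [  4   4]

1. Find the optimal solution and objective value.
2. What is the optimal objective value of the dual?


1. p = 4, q = 10, z = 46
2. 46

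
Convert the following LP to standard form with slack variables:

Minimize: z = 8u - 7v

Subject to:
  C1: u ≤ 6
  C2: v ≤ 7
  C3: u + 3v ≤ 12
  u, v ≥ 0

min z = 8u - 7v

s.t.
  u + s1 = 6
  v + s2 = 7
  u + 3v + s3 = 12
  u, v, s1, s2, s3 ≥ 0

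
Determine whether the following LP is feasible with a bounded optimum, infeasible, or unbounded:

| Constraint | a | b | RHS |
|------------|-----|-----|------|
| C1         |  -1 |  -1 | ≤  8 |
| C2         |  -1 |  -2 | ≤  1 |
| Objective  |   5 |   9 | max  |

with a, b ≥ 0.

Unbounded (objective can increase without bound)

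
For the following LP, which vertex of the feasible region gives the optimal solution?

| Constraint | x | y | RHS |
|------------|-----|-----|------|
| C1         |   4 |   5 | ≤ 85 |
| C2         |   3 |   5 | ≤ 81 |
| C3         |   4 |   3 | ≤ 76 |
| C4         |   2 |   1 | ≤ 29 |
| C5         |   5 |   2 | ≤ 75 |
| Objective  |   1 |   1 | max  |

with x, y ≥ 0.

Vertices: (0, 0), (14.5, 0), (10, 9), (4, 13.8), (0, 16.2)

Evaluate the objective at each vertex of the feasible region:
  z(0, 0) = 0
  z(14.5, 0) = 14.5
  z(10, 9) = 19  ←
  z(4, 13.8) = 17.8
  z(0, 16.2) = 16.2
The maximum is at x = 10, y = 9.

(10, 9)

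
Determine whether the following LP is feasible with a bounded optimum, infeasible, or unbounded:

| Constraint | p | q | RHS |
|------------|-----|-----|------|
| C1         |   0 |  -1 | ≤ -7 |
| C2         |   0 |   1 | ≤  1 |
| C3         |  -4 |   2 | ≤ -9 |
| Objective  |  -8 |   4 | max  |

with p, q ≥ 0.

Infeasible (no feasible solution exists)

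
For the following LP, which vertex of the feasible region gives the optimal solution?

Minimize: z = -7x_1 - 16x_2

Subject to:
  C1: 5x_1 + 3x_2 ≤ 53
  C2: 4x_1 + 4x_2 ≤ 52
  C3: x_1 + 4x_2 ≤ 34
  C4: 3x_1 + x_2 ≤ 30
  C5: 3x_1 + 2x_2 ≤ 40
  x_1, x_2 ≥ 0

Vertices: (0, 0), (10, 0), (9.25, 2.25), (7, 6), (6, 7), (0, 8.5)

Evaluate the objective at each vertex of the feasible region:
  z(0, 0) = 0
  z(10, 0) = -70
  z(9.25, 2.25) = -100.8
  z(7, 6) = -145
  z(6, 7) = -154  ←
  z(0, 8.5) = -136
The minimum is at x_1 = 6, x_2 = 7.

(6, 7)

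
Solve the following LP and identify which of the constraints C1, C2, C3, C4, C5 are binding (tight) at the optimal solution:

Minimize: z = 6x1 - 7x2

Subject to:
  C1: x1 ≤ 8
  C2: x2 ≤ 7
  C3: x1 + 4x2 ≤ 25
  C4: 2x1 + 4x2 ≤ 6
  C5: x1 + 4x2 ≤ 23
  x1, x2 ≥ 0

At x1 = 0, x2 = 1.5, compute slack b - a·x for each constraint:
  C1: 8 − 0 = 8  (slack)
  C2: 7 − 1.5 = 5.5  (slack)
  C3: 25 − 6 = 19  (slack)
  C4: 6 − 6 = 0  (binding)
  C5: 23 − 6 = 17  (slack)

Optimal: x1 = 0, x2 = 1.5
Binding: C4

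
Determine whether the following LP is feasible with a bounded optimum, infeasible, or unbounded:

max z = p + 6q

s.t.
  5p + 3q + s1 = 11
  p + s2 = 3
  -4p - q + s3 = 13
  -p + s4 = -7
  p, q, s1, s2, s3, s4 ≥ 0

Infeasible (no feasible solution exists)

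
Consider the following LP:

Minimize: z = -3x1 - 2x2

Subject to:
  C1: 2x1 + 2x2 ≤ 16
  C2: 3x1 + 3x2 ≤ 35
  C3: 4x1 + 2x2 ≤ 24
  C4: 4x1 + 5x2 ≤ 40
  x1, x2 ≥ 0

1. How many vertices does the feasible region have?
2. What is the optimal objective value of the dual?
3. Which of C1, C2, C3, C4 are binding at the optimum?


1. 4
2. -20
3. C1, C3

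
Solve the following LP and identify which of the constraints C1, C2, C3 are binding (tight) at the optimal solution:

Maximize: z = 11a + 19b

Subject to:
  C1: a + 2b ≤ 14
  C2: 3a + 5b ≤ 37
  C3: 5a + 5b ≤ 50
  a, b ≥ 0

At a = 4, b = 5, compute slack b - a·x for each constraint:
  C1: 14 − 14 = 0  (binding)
  C2: 37 − 37 = 0  (binding)
  C3: 50 − 45 = 5  (slack)

Optimal: a = 4, b = 5
Binding: C1, C2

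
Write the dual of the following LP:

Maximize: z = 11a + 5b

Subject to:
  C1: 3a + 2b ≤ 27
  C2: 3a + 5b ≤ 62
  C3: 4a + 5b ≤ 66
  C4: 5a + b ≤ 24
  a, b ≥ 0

Primal max cᵀx s.t. Ax ≤ b, x ≥ 0  →  Dual min bᵀy s.t. Aᵀy ≥ c, y ≥ 0.

Minimize: z = 27y1 + 62y2 + 66y3 + 24y4

Subject to:
  3y1 + 3y2 + 4y3 + 5y4 ≥ 11
  2y1 + 5y2 + 5y3 + y4 ≥ 5
  y1, y2, y3, y4 ≥ 0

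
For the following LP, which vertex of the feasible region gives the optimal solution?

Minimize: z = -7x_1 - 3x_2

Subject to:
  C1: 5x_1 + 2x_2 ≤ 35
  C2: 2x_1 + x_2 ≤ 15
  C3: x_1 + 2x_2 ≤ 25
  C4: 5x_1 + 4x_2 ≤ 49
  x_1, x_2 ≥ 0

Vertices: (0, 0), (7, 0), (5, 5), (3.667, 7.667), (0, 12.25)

Evaluate the objective at each vertex of the feasible region:
  z(0, 0) = 0
  z(7, 0) = -49
  z(5, 5) = -50  ←
  z(3.667, 7.667) = -48.67
  z(0, 12.25) = -36.75
The minimum is at x_1 = 5, x_2 = 5.

(5, 5)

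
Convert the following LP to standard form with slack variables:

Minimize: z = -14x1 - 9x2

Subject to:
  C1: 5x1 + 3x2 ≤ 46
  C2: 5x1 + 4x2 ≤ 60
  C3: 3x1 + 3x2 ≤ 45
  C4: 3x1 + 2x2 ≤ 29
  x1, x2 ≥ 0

min z = -14x1 - 9x2

s.t.
  5x1 + 3x2 + s1 = 46
  5x1 + 4x2 + s2 = 60
  3x1 + 3x2 + s3 = 45
  3x1 + 2x2 + s4 = 29
  x1, x2, s1, s2, s3, s4 ≥ 0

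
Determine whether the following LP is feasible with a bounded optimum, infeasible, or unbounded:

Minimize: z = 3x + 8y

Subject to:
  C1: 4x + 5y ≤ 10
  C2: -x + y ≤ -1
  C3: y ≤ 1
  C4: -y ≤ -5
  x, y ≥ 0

Infeasible (no feasible solution exists)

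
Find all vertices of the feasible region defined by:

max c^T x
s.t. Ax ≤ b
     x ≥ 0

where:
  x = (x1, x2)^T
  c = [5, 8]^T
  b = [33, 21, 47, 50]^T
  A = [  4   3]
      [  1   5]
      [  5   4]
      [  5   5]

(0, 0), (8.25, 0), (6, 3), (0, 4.2)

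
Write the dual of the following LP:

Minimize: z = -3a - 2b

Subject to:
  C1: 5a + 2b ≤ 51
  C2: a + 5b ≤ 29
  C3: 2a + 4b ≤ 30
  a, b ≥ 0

Primal min cᵀx s.t. Ax ≤ b, x ≥ 0  →  Dual max −bᵀy s.t. Aᵀy ≥ −c, y ≥ 0.

Maximize: z = -51y1 - 29y2 - 30y3

Subject to:
  5y1 + y2 + 2y3 ≥ 3
  2y1 + 5y2 + 4y3 ≥ 2
  y1, y2, y3 ≥ 0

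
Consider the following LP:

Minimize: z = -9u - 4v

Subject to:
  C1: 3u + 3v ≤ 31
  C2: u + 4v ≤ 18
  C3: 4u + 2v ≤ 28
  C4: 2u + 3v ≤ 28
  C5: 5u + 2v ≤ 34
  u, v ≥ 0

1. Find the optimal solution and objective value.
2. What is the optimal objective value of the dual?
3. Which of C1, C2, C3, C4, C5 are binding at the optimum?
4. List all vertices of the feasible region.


1. u = 6, v = 2, z = -62
2. -62
3. C3, C5
4. (0, 0), (6.8, 0), (6, 2), (5.429, 3.143), (0, 4.5)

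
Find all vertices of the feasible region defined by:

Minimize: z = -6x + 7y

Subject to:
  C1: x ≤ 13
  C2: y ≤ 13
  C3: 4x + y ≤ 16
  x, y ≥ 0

(0, 0), (4, 0), (0.75, 13), (0, 13)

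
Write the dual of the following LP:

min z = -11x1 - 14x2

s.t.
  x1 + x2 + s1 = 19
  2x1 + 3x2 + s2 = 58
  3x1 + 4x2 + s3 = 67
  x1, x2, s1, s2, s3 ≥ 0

Primal min cᵀx s.t. Ax ≤ b, x ≥ 0  →  Dual max −bᵀy s.t. Aᵀy ≥ −c, y ≥ 0.

Maximize: z = -19y1 - 58y2 - 67y3

Subject to:
  y1 + 2y2 + 3y3 ≥ 11
  y1 + 3y2 + 4y3 ≥ 14
  y1, y2, y3 ≥ 0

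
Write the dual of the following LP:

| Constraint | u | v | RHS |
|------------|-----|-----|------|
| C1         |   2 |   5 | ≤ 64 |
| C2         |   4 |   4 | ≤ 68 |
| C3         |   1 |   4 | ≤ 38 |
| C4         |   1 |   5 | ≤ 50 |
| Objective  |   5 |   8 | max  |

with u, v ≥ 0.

Primal max cᵀx s.t. Ax ≤ b, x ≥ 0  →  Dual min bᵀy s.t. Aᵀy ≥ c, y ≥ 0.

Minimize: z = 64y1 + 68y2 + 38y3 + 50y4

Subject to:
  2y1 + 4y2 + y3 + y4 ≥ 5
  5y1 + 4y2 + 4y3 + 5y4 ≥ 8
  y1, y2, y3, y4 ≥ 0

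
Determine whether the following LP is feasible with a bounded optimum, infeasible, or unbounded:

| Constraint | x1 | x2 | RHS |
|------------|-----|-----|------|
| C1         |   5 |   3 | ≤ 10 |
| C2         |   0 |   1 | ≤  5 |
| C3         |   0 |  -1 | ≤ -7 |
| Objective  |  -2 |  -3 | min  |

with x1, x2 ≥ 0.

Infeasible (no feasible solution exists)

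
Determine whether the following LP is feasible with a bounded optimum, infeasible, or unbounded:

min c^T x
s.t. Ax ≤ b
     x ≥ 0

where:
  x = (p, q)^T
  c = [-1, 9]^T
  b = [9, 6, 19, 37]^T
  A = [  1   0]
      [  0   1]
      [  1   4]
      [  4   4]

Feasible with a bounded optimal solution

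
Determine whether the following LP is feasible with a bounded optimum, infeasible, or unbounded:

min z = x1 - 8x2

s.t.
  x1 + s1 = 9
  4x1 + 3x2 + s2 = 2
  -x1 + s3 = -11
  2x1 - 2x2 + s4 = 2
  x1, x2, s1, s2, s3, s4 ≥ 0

Infeasible (no feasible solution exists)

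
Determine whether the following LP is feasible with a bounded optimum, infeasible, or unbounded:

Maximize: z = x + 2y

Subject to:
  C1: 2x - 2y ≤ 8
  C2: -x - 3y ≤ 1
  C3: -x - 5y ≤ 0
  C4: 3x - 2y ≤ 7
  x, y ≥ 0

Unbounded (objective can increase without bound)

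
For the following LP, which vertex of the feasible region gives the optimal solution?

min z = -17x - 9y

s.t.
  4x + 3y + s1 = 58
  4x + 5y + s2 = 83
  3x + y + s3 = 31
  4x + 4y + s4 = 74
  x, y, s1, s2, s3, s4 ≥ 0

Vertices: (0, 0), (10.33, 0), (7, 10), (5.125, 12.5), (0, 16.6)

Evaluate the objective at each vertex of the feasible region:
  z(0, 0) = 0
  z(10.33, 0) = -175.7
  z(7, 10) = -209  ←
  z(5.125, 12.5) = -199.6
  z(0, 16.6) = -149.4
The minimum is at x = 7, y = 10.

(7, 10)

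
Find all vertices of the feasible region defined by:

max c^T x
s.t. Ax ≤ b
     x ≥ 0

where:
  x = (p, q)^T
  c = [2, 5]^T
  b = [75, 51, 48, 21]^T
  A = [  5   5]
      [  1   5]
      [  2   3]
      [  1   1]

(0, 0), (15, 0), (6, 9), (0, 10.2)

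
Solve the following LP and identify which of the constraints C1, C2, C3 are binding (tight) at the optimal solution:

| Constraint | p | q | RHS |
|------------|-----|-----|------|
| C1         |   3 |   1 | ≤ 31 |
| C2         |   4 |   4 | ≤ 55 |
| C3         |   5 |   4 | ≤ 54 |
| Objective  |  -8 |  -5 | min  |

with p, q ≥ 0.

At p = 10, q = 1, compute slack b - a·x for each constraint:
  C1: 31 − 31 = 0  (binding)
  C2: 55 − 44 = 11  (slack)
  C3: 54 − 54 = 0  (binding)

Optimal: p = 10, q = 1
Binding: C1, C3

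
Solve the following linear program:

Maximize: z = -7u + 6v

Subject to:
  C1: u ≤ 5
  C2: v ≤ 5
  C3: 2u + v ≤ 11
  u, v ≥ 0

Evaluate the objective at each vertex of the feasible region:
  z(0, 0) = 0
  z(5, 0) = -35
  z(5, 1) = -29
  z(3, 5) = 9
  z(0, 5) = 30  ←
The maximum is at u = 0, v = 5.

u = 0, v = 5, z = 30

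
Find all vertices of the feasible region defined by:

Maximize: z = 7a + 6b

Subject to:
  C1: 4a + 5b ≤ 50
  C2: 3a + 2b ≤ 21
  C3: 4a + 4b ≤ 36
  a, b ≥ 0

(0, 0), (7, 0), (3, 6), (0, 9)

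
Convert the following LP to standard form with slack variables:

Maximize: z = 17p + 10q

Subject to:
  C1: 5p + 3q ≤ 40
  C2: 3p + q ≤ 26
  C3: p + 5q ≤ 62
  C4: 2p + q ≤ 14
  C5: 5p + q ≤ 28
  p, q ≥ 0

max z = 17p + 10q

s.t.
  5p + 3q + s1 = 40
  3p + q + s2 = 26
  p + 5q + s3 = 62
  2p + q + s4 = 14
  5p + q + s5 = 28
  p, q, s1, s2, s3, s4, s5 ≥ 0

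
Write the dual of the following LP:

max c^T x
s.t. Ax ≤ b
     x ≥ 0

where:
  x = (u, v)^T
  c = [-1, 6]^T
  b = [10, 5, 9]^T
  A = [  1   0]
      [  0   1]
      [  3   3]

Primal max cᵀx s.t. Ax ≤ b, x ≥ 0  →  Dual min bᵀy s.t. Aᵀy ≥ c, y ≥ 0.

Minimize: z = 10y1 + 5y2 + 9y3

Subject to:
  y1 + 3y3 ≥ -1
  y2 + 3y3 ≥ 6
  y1, y2, y3 ≥ 0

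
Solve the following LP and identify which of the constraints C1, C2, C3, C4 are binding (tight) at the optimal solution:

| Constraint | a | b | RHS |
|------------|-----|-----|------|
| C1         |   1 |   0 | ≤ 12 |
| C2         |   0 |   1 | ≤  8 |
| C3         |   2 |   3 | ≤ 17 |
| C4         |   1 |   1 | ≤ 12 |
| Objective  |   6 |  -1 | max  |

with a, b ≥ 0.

At a = 8.5, b = 0, compute slack b - a·x for each constraint:
  C1: 12 − 8.5 = 3.5  (slack)
  C2: 8 − 0 = 8  (slack)
  C3: 17 − 17 = 0  (binding)
  C4: 12 − 8.5 = 3.5  (slack)

Optimal: a = 8.5, b = 0
Binding: C3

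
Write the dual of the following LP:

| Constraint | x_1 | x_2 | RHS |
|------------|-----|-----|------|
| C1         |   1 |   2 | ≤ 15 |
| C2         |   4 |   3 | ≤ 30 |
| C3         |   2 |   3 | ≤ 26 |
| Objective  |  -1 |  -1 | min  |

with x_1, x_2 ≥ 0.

Primal min cᵀx s.t. Ax ≤ b, x ≥ 0  →  Dual max −bᵀy s.t. Aᵀy ≥ −c, y ≥ 0.

Maximize: z = -15y1 - 30y2 - 26y3

Subject to:
  y1 + 4y2 + 2y3 ≥ 1
  2y1 + 3y2 + 3y3 ≥ 1
  y1, y2, y3 ≥ 0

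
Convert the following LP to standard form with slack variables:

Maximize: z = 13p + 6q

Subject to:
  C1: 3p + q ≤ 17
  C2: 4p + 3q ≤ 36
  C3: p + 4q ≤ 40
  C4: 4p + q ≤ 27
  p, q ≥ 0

max z = 13p + 6q

s.t.
  3p + q + s1 = 17
  4p + 3q + s2 = 36
  p + 4q + s3 = 40
  4p + q + s4 = 27
  p, q, s1, s2, s3, s4 ≥ 0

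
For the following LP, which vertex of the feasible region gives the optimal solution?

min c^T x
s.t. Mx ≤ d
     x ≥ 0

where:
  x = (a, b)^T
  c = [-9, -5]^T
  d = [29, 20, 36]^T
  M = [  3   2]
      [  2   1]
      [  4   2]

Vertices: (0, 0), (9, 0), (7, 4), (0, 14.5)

Evaluate the objective at each vertex of the feasible region:
  z(0, 0) = 0
  z(9, 0) = -81
  z(7, 4) = -83  ←
  z(0, 14.5) = -72.5
The minimum is at a = 7, b = 4.

(7, 4)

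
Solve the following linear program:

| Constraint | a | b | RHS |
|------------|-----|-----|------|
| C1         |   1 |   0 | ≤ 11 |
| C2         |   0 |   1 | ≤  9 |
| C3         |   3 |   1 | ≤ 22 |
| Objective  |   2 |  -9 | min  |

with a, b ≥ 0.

Evaluate the objective at each vertex of the feasible region:
  z(0, 0) = 0
  z(7.333, 0) = 14.67
  z(4.333, 9) = -72.33
  z(0, 9) = -81  ←
The minimum is at a = 0, b = 9.

a = 0, b = 9, z = -81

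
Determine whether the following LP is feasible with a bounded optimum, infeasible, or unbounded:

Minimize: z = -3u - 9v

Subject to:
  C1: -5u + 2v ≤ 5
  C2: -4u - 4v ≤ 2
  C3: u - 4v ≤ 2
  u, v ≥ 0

Unbounded (objective can decrease without bound)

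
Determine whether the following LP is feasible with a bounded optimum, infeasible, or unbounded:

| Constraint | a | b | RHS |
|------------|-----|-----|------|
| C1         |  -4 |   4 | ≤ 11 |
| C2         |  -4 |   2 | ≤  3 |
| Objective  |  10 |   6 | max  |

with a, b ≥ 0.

Unbounded (objective can increase without bound)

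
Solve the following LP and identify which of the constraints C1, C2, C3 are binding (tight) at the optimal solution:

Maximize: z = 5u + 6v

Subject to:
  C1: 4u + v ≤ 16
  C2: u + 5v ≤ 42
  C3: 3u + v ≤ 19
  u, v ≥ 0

At u = 2, v = 8, compute slack b - a·x for each constraint:
  C1: 16 − 16 = 0  (binding)
  C2: 42 − 42 = 0  (binding)
  C3: 19 − 14 = 5  (slack)

Optimal: u = 2, v = 8
Binding: C1, C2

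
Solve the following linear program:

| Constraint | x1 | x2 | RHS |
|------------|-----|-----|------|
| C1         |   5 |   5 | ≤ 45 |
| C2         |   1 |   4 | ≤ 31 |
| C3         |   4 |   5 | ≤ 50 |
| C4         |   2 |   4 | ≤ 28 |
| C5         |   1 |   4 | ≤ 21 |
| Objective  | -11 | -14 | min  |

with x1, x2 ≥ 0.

Evaluate the objective at each vertex of the feasible region:
  z(0, 0) = 0
  z(9, 0) = -99
  z(5, 4) = -111  ←
  z(0, 5.25) = -73.5
The minimum is at x1 = 5, x2 = 4.

x1 = 5, x2 = 4, z = -111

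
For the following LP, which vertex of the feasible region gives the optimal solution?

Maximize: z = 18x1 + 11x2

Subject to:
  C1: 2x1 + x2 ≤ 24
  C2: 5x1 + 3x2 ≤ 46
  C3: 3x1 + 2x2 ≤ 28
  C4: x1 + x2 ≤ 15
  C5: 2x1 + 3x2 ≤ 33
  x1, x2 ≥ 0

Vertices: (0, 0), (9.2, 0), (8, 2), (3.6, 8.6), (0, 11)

Evaluate the objective at each vertex of the feasible region:
  z(0, 0) = 0
  z(9.2, 0) = 165.6
  z(8, 2) = 166  ←
  z(3.6, 8.6) = 159.4
  z(0, 11) = 121
The maximum is at x1 = 8, x2 = 2.

(8, 2)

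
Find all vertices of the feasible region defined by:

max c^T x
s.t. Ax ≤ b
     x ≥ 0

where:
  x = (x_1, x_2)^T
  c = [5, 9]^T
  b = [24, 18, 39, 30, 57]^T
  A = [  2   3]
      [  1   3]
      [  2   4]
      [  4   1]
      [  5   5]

(0, 0), (7.5, 0), (6.6, 3.6), (6, 4), (0, 6)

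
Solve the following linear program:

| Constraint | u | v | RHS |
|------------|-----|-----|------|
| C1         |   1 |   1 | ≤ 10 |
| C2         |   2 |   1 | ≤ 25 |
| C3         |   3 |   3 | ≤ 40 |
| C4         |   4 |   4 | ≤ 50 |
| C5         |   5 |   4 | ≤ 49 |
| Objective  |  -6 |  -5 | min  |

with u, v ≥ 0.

Evaluate the objective at each vertex of the feasible region:
  z(0, 0) = 0
  z(9.8, 0) = -58.8
  z(9, 1) = -59  ←
  z(0, 10) = -50
The minimum is at u = 9, v = 1.

u = 9, v = 1, z = -59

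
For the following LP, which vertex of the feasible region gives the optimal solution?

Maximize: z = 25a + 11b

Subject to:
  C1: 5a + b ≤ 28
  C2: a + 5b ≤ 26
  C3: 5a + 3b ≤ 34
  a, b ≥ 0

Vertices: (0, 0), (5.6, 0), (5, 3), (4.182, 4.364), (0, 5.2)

Evaluate the objective at each vertex of the feasible region:
  z(0, 0) = 0
  z(5.6, 0) = 140
  z(5, 3) = 158  ←
  z(4.182, 4.364) = 152.5
  z(0, 5.2) = 57.2
The maximum is at a = 5, b = 3.

(5, 3)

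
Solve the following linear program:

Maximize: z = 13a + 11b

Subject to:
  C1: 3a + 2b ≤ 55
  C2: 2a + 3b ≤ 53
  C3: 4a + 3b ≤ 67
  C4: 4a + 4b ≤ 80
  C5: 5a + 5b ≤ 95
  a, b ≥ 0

Evaluate the objective at each vertex of the feasible region:
  z(0, 0) = 0
  z(16.75, 0) = 217.8
  z(10, 9) = 229  ←
  z(4, 15) = 217
  z(0, 17.67) = 194.3
The maximum is at a = 10, b = 9.

a = 10, b = 9, z = 229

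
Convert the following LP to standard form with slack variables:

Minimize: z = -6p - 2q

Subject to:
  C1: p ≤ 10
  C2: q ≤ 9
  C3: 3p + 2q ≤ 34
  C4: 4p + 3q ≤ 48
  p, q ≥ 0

min z = -6p - 2q

s.t.
  p + s1 = 10
  q + s2 = 9
  3p + 2q + s3 = 34
  4p + 3q + s4 = 48
  p, q, s1, s2, s3, s4 ≥ 0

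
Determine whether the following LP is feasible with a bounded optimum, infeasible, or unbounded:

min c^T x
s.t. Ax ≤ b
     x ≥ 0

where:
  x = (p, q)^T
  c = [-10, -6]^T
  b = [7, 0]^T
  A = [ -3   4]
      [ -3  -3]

Unbounded (objective can decrease without bound)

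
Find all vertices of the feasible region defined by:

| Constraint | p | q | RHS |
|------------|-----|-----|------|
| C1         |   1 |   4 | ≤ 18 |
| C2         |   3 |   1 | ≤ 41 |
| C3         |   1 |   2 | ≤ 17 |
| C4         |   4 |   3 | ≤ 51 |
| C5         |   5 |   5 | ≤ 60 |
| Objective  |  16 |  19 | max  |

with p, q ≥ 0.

(0, 0), (12, 0), (10, 2), (0, 4.5)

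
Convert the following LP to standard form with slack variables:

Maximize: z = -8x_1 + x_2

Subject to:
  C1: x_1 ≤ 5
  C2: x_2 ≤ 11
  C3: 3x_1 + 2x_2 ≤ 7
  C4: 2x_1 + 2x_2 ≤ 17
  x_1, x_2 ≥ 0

max z = -8x_1 + x_2

s.t.
  x_1 + s1 = 5
  x_2 + s2 = 11
  3x_1 + 2x_2 + s3 = 7
  2x_1 + 2x_2 + s4 = 17
  x_1, x_2, s1, s2, s3, s4 ≥ 0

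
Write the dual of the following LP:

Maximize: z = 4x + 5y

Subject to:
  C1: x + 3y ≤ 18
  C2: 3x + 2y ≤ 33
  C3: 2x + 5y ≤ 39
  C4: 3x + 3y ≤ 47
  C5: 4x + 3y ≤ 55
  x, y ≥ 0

Primal max cᵀx s.t. Ax ≤ b, x ≥ 0  →  Dual min bᵀy s.t. Aᵀy ≥ c, y ≥ 0.

Minimize: z = 18y1 + 33y2 + 39y3 + 47y4 + 55y5

Subject to:
  y1 + 3y2 + 2y3 + 3y4 + 4y5 ≥ 4
  3y1 + 2y2 + 5y3 + 3y4 + 3y5 ≥ 5
  y1, y2, y3, y4, y5 ≥ 0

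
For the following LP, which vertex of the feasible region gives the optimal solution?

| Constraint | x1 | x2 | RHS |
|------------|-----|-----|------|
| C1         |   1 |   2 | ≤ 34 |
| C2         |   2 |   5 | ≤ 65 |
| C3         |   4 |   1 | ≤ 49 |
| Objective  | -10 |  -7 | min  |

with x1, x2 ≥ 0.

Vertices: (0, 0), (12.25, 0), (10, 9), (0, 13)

Evaluate the objective at each vertex of the feasible region:
  z(0, 0) = 0
  z(12.25, 0) = -122.5
  z(10, 9) = -163  ←
  z(0, 13) = -91
The minimum is at x1 = 10, x2 = 9.

(10, 9)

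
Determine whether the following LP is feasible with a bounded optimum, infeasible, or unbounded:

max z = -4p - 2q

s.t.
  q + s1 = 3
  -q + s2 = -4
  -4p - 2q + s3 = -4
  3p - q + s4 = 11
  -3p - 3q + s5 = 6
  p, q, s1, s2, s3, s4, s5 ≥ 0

Infeasible (no feasible solution exists)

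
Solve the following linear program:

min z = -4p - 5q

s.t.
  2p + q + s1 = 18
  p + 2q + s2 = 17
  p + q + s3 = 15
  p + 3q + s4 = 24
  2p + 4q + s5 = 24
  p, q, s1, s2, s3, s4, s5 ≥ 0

Evaluate the objective at each vertex of the feasible region:
  z(0, 0) = 0
  z(9, 0) = -36
  z(8, 2) = -42  ←
  z(0, 6) = -30
The minimum is at p = 8, q = 2.

p = 8, q = 2, z = -42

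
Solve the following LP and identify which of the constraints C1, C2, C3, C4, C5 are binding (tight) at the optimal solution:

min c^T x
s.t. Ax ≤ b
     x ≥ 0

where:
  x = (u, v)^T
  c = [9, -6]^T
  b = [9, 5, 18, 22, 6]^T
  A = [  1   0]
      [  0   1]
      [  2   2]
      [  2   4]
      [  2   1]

At u = 0, v = 5, compute slack b - a·x for each constraint:
  C1: 9 − 0 = 9  (slack)
  C2: 5 − 5 = 0  (binding)
  C3: 18 − 10 = 8  (slack)
  C4: 22 − 20 = 2  (slack)
  C5: 6 − 5 = 1  (slack)

Optimal: u = 0, v = 5
Binding: C2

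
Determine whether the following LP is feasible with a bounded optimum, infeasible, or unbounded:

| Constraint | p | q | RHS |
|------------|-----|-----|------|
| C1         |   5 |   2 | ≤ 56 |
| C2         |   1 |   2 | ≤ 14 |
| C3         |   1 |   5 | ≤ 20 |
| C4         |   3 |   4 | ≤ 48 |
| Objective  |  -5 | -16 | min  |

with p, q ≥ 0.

Feasible with a bounded optimal solution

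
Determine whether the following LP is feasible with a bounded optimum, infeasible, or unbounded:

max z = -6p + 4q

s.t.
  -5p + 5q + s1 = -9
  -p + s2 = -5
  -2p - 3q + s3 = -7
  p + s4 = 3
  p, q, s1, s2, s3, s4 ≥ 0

Infeasible (no feasible solution exists)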